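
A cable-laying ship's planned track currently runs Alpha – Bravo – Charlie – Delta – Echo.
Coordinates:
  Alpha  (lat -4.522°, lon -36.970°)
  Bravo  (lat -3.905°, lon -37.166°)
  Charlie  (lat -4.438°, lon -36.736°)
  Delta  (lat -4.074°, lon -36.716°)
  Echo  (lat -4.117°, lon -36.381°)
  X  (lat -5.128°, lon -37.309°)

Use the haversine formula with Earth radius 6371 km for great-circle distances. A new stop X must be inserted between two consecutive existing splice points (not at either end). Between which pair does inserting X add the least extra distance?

between Alpha and Bravo

Added distance for inserting X between each consecutive pair:
Alpha–Bravo: 142.1 km
Bravo–Charlie: 160.4 km
Charlie–Delta: 193.4 km
Delta–Echo: 249.3 km
Smallest added distance is 142.1 km, inserting between Alpha and Bravo.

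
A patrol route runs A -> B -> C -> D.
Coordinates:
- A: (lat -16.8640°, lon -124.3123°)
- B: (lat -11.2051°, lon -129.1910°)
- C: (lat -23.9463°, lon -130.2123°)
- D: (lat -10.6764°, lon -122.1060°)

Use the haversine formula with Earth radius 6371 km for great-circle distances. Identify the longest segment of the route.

C–D

Leg distances:
A→B: 820.2 km
B→C: 1420.9 km
C→D: 1706.9 km
The longest leg is C–D at 1706.9 km.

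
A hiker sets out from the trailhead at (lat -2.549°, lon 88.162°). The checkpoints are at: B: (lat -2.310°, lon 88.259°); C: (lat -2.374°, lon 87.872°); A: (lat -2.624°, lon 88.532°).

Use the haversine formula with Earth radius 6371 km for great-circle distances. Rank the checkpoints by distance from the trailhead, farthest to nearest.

A, C, B

Distances from the trailhead:
A (lat -2.624°, lon 88.532°): 41.9 km
C (lat -2.374°, lon 87.872°): 37.6 km
B (lat -2.310°, lon 88.259°): 28.7 km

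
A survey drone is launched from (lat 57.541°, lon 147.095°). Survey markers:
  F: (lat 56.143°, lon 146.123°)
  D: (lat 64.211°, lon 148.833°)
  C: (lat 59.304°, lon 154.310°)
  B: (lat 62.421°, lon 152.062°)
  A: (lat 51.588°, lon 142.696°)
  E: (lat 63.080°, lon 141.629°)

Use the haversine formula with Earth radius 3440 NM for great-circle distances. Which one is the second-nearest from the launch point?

C

Distance to each, sorted:
F: 89.8 NM
C: 250.1 NM
B: 328.6 NM
E: 369.9 NM
A: 388.6 NM
D: 403.6 NM
The second-nearest is C at 250.1 NM.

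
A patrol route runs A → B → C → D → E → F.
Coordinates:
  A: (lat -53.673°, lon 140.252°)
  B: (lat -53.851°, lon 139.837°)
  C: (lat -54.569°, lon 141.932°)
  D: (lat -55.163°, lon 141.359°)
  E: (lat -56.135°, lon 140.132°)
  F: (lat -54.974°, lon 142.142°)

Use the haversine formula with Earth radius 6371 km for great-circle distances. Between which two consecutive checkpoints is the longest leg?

E–F

Leg distances:
A→B: 33.7 km
B→C: 157.9 km
C→D: 75.5 km
D→E: 132.7 km
E→F: 180.7 km
The longest leg is E–F at 180.7 km.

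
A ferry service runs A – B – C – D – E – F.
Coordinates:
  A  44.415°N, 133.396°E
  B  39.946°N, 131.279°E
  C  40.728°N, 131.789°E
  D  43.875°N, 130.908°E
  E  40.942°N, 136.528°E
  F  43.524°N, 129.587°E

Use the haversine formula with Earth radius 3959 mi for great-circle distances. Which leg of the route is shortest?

B–C

Leg distances:
A→B: 327.2 mi
B→C: 60.3 mi
C→D: 222.1 mi
D→E: 351.0 mi
E→F: 397.2 mi
The shortest leg is B–C at 60.3 mi.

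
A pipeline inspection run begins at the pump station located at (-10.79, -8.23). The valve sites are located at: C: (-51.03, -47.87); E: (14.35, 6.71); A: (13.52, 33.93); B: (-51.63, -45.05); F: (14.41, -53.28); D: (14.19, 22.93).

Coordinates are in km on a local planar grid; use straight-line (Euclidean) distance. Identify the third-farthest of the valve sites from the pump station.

Distances from the pump station ((-10.79, -8.23)):
C: 56.5 km
B: 55.0 km
F: 51.6 km
A: 48.7 km
D: 39.9 km
E: 29.2 km
The third-farthest is F at 51.6 km.

F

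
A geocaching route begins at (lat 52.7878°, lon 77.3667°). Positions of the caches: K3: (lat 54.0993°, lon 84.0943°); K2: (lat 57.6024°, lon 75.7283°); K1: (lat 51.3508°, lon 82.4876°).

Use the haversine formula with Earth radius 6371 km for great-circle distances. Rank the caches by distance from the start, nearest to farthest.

Computing each great-circle distance from (lat 52.7878°, lon 77.3667°):
K1 (lat 51.3508°, lon 82.4876°): 384.7 km
K3 (lat 54.0993°, lon 84.0943°): 468.6 km
K2 (lat 57.6024°, lon 75.7283°): 545.3 km

K1, K3, K2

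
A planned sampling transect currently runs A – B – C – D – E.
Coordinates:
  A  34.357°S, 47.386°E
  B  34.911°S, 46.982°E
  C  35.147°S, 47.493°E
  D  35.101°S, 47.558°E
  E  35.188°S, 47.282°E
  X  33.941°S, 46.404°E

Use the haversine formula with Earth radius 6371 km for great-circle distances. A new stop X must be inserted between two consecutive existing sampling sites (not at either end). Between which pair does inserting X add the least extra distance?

Added distance for inserting X between each consecutive pair:
A–B: 149.9 km
B–C: 233.9 km
C–D: 326.1 km
D–E: 300.2 km
Smallest added distance is 149.9 km, inserting between A and B.

between A and B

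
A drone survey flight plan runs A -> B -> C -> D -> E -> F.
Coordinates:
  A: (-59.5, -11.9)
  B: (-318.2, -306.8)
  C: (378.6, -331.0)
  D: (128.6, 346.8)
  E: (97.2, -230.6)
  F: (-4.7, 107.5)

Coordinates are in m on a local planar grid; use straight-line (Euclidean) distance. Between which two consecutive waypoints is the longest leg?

C–D

Leg distances:
A→B: 392.3 m
B→C: 697.2 m
C→D: 722.4 m
D→E: 578.3 m
E→F: 353.1 m
The longest leg is C–D at 722.4 m.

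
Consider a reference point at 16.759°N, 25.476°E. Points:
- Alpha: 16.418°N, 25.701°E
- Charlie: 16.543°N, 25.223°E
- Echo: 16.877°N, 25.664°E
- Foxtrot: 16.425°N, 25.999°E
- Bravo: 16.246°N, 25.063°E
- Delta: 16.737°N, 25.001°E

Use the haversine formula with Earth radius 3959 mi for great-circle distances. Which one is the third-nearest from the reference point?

Distances from the reference point (16.759°N, 25.476°E):
Echo: 14.9 mi
Charlie: 22.4 mi
Alpha: 27.9 mi
Delta: 31.5 mi
Foxtrot: 41.6 mi
Bravo: 44.8 mi
The third-nearest is Alpha at 27.9 mi.

Alpha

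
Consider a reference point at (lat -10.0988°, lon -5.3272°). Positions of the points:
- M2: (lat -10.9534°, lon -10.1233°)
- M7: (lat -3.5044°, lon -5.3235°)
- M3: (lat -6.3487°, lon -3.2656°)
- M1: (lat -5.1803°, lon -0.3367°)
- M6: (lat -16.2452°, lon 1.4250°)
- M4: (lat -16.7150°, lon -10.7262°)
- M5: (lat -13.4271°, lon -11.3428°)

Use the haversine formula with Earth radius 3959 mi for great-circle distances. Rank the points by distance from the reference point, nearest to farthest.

Computing each great-circle distance from (lat -10.0988°, lon -5.3272°):
M3 (lat -6.3487°, lon -3.2656°): 295.0 mi
M2 (lat -10.9534°, lon -10.1233°): 331.1 mi
M7 (lat -3.5044°, lon -5.3235°): 455.7 mi
M5 (lat -13.4271°, lon -11.3428°): 467.4 mi
M1 (lat -5.1803°, lon -0.3367°): 481.9 mi
M4 (lat -16.7150°, lon -10.7262°): 583.5 mi
M6 (lat -16.2452°, lon 1.4250°): 621.7 mi

M3, M2, M7, M5, M1, M4, M6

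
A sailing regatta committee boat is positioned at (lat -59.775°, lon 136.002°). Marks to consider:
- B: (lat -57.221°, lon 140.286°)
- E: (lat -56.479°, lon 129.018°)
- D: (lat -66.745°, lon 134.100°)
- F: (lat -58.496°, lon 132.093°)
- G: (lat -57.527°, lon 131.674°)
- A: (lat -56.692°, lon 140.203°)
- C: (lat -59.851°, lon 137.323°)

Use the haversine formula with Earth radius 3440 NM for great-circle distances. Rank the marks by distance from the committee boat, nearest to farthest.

Computing each great-circle distance from (lat -59.775°, lon 136.002°):
C (lat -59.851°, lon 137.323°): 40.1 NM
F (lat -58.496°, lon 132.093°): 142.8 NM
G (lat -57.527°, lon 131.674°): 191.0 NM
B (lat -57.221°, lon 140.286°): 203.8 NM
A (lat -56.692°, lon 140.203°): 227.7 NM
E (lat -56.479°, lon 129.018°): 296.7 NM
D (lat -66.745°, lon 134.100°): 421.6 NM

C, F, G, B, A, E, D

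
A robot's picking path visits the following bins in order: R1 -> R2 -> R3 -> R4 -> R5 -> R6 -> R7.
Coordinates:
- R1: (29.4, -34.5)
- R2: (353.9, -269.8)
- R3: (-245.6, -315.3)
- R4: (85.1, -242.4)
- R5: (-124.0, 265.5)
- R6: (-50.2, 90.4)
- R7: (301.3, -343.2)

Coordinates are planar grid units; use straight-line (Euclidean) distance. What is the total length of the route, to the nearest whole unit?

2638

Leg distances:
R1→R2: 400.8  (cumulative 400.8)
R2→R3: 601.2  (cumulative 1002.1)
R3→R4: 338.6  (cumulative 1340.7)
R4→R5: 549.3  (cumulative 1890.0)
R5→R6: 190.0  (cumulative 2080.0)
R6→R7: 558.2  (cumulative 2638.1)
Total route length ≈ 2638.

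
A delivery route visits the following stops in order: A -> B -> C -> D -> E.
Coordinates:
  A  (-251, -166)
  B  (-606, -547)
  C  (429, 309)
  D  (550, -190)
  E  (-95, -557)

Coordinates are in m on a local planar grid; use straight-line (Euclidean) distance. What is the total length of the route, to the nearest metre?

Leg distances:
A→B: 520.8 m  (cumulative 520.8 m)
B→C: 1343.1 m  (cumulative 1863.9 m)
C→D: 513.5 m  (cumulative 2377.3 m)
D→E: 742.1 m  (cumulative 3119.4 m)
Total route length ≈ 3119 m.

3119 m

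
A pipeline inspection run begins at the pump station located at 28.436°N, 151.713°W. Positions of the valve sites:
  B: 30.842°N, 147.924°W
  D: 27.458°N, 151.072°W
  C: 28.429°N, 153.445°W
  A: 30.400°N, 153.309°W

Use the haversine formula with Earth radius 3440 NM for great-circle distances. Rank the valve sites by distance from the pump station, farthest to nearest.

B, A, C, D

Computing each great-circle distance from 28.436°N, 151.713°W:
B 30.842°N, 147.924°W: 244.8 NM
A 30.400°N, 153.309°W: 144.5 NM
C 28.429°N, 153.445°W: 91.4 NM
D 27.458°N, 151.072°W: 67.8 NM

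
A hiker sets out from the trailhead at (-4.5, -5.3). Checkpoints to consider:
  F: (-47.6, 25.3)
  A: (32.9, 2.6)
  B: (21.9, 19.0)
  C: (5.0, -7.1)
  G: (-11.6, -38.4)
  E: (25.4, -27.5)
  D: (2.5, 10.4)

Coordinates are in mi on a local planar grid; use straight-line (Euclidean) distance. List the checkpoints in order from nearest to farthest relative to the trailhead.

C, D, G, B, E, A, F

Distances from the trailhead:
C (5.0, -7.1): 9.7 mi
D (2.5, 10.4): 17.2 mi
G (-11.6, -38.4): 33.9 mi
B (21.9, 19.0): 35.9 mi
E (25.4, -27.5): 37.2 mi
A (32.9, 2.6): 38.2 mi
F (-47.6, 25.3): 52.9 mi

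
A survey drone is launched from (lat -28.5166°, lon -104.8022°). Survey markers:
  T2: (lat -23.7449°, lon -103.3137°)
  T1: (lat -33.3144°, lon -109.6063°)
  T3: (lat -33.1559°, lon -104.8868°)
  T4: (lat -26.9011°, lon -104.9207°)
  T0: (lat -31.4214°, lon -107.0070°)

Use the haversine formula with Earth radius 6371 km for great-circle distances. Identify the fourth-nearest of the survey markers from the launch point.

Distance to each, sorted:
T4: 180.0 km
T0: 386.5 km
T3: 515.9 km
T2: 551.0 km
T1: 703.1 km
The fourth-nearest is T2 at 551.0 km.

T2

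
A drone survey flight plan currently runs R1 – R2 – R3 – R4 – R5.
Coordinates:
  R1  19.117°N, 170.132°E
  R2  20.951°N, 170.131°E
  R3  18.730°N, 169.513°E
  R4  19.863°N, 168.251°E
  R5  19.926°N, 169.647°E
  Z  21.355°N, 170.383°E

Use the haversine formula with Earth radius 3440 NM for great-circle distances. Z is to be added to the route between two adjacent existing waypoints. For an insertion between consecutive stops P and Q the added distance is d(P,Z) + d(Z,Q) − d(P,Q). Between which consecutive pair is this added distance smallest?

between R1 and R2

Added distance for inserting Z between each consecutive pair:
R1–R2: 53.1 NM
R2–R3: 55.3 NM
R3–R4: 216.0 NM
R4–R5: 165.9 NM
Smallest added distance is 53.1 NM, inserting between R1 and R2.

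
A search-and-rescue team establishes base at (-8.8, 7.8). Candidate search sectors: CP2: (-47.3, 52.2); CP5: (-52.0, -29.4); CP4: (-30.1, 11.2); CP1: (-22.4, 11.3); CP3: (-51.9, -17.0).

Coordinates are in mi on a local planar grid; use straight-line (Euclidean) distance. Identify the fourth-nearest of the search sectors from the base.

Distances from the base ((-8.8, 7.8)):
CP1: 14.0 mi
CP4: 21.6 mi
CP3: 49.7 mi
CP5: 57.0 mi
CP2: 58.8 mi
The fourth-nearest is CP5 at 57.0 mi.

CP5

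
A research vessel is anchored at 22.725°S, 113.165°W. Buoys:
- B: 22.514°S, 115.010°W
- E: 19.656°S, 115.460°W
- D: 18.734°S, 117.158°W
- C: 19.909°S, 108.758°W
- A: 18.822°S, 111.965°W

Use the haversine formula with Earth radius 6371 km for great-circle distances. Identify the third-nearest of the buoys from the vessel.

A

Distance to each, sorted:
B: 190.8 km
E: 416.0 km
A: 451.6 km
C: 553.5 km
D: 607.7 km
The third-nearest is A at 451.6 km.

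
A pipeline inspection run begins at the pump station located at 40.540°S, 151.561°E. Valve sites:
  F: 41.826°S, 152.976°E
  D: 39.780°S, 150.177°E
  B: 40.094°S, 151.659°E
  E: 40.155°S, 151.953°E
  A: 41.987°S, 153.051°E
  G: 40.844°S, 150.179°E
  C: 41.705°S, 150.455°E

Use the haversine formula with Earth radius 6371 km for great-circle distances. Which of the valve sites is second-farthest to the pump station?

Distances from the pump station (40.540°S, 151.561°E):
A: 203.5 km
F: 185.7 km
C: 159.3 km
D: 144.8 km
G: 121.3 km
E: 54.2 km
B: 50.3 km
The second-farthest is F at 185.7 km.

F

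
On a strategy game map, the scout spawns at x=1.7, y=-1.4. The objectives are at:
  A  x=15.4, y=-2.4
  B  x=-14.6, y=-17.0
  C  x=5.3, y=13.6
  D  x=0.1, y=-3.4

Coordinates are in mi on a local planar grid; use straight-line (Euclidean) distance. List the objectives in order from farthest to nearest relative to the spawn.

B, C, A, D

Computing each straight-line distance from x=1.7, y=-1.4:
B x=-14.6, y=-17.0: 22.6 mi
C x=5.3, y=13.6: 15.4 mi
A x=15.4, y=-2.4: 13.7 mi
D x=0.1, y=-3.4: 2.6 mi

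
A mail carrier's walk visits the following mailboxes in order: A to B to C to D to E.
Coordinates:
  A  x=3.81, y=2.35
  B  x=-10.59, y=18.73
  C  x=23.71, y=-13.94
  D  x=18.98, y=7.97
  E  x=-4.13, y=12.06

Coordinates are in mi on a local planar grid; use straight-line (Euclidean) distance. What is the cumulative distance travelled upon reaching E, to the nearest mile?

Leg distances:
A→B: 21.8 mi  (cumulative 21.8 mi)
B→C: 47.4 mi  (cumulative 69.2 mi)
C→D: 22.4 mi  (cumulative 91.6 mi)
D→E: 23.5 mi  (cumulative 115.1 mi)
Cumulative distance at E ≈ 115 mi.

115 mi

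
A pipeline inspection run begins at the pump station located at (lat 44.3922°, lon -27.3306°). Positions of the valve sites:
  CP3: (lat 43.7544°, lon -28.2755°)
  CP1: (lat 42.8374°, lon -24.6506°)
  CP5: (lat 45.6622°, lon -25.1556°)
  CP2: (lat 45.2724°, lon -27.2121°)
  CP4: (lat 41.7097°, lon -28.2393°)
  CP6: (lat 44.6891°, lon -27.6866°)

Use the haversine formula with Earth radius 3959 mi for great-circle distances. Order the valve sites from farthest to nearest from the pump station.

Computing each great-circle distance from (lat 44.3922°, lon -27.3306°):
CP4 (lat 41.7097°, lon -28.2393°): 190.9 mi
CP1 (lat 42.8374°, lon -24.6506°): 171.8 mi
CP5 (lat 45.6622°, lon -25.1556°): 137.8 mi
CP3 (lat 43.7544°, lon -28.2755°): 64.4 mi
CP2 (lat 45.2724°, lon -27.2121°): 61.1 mi
CP6 (lat 44.6891°, lon -27.6866°): 27.0 mi

CP4, CP1, CP5, CP3, CP2, CP6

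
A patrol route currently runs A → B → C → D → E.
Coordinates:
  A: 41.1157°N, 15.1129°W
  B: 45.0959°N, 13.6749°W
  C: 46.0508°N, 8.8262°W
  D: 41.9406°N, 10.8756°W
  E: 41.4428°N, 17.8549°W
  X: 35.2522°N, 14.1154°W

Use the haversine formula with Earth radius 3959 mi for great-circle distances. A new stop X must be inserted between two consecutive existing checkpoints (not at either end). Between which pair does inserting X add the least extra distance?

Added distance for inserting X between each consecutive pair:
A–B: 804.9 mi
B–C: 1232.5 mi
C–D: 987.9 mi
D–E: 605.6 mi
Smallest added distance is 605.6 mi, inserting between D and E.

between D and E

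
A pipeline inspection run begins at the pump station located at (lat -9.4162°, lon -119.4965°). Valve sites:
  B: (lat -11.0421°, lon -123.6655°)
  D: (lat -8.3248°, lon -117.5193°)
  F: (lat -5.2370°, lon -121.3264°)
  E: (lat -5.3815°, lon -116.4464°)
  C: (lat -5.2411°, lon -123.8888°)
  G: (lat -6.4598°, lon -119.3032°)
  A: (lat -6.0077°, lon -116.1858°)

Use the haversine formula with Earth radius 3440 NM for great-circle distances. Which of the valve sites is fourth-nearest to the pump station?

Distances from the pump station ((lat -9.4162°, lon -119.4965°)):
D: 134.4 NM
G: 177.9 NM
B: 265.0 NM
F: 273.5 NM
A: 284.0 NM
E: 302.7 NM
C: 362.2 NM
The fourth-nearest is F at 273.5 NM.

F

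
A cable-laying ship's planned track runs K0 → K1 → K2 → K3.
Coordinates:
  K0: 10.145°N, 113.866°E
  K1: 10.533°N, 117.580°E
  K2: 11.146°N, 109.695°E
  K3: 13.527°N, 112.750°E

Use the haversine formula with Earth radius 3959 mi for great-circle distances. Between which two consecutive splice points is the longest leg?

Leg distances:
K0→K1: 253.9 mi
K1→K2: 536.8 mi
K2→K3: 263.8 mi
The longest leg is K1–K2 at 536.8 mi.

K1–K2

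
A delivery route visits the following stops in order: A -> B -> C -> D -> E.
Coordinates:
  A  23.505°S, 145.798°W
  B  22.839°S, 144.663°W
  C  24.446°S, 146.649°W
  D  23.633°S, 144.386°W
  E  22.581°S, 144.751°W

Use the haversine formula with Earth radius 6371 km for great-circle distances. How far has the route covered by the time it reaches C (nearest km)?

Leg distances:
A→B: 137.6 km  (cumulative 137.6 km)
B→C: 269.9 km  (cumulative 407.6 km)
Cumulative distance at C ≈ 408 km.

408 km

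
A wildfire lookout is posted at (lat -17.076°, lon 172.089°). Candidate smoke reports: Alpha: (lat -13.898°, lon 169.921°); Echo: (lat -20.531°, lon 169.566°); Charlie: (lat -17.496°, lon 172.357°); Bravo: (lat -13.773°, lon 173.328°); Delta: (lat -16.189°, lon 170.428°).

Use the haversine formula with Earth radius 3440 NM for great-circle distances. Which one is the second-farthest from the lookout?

Distance to each, sorted:
Echo: 252.2 NM
Alpha: 228.3 NM
Bravo: 210.9 NM
Delta: 109.4 NM
Charlie: 29.5 NM
The second-farthest is Alpha at 228.3 NM.

Alpha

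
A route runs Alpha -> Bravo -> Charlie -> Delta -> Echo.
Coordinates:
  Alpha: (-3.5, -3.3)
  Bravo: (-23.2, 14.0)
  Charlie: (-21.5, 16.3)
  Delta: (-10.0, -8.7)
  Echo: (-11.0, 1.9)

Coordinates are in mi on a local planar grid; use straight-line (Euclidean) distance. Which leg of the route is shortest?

Bravo–Charlie

Leg distances:
Alpha→Bravo: 26.2 mi
Bravo→Charlie: 2.9 mi
Charlie→Delta: 27.5 mi
Delta→Echo: 10.6 mi
The shortest leg is Bravo–Charlie at 2.9 mi.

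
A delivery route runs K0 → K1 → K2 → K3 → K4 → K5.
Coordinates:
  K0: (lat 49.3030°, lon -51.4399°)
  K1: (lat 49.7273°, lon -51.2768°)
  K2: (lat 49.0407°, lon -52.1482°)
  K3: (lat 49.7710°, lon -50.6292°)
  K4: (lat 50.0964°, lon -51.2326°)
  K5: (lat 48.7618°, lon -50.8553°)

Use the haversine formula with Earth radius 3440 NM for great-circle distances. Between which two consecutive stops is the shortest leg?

K0–K1

Leg distances:
K0→K1: 26.3 NM
K1→K2: 53.5 NM
K2→K3: 73.8 NM
K3→K4: 30.4 NM
K4→K5: 81.5 NM
The shortest leg is K0–K1 at 26.3 NM.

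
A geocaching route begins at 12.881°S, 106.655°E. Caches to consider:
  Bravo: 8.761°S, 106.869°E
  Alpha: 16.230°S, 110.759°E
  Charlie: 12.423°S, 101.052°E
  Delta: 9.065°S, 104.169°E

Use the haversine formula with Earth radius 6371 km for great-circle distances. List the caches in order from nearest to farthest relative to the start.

Distance from the start at 12.881°S, 106.655°E to each:
Bravo 8.761°S, 106.869°E: 458.7 km
Delta 9.065°S, 104.169°E: 503.6 km
Alpha 16.230°S, 110.759°E: 577.7 km
Charlie 12.423°S, 101.052°E: 610.0 km

Bravo, Delta, Alpha, Charlie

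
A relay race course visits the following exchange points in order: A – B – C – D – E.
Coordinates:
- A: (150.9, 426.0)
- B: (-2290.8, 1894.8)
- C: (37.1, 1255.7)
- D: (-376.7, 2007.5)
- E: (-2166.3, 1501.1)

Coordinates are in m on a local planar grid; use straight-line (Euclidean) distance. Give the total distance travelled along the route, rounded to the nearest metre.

Leg distances:
A→B: 2849.4 m  (cumulative 2849.4 m)
B→C: 2414.0 m  (cumulative 5263.5 m)
C→D: 858.2 m  (cumulative 6121.6 m)
D→E: 1859.9 m  (cumulative 7981.5 m)
Total route length ≈ 7981 m.

7981 m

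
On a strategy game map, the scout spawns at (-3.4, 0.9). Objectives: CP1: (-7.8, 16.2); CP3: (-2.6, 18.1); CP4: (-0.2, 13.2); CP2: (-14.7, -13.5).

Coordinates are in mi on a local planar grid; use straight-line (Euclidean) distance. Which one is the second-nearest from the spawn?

Distances from the spawn ((-3.4, 0.9)):
CP4: 12.7 mi
CP1: 15.9 mi
CP3: 17.2 mi
CP2: 18.3 mi
The second-nearest is CP1 at 15.9 mi.

CP1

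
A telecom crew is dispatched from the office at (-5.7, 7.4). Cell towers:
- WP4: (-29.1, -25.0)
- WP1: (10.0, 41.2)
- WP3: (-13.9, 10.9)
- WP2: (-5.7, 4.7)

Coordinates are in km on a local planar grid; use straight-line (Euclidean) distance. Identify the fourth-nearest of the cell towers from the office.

Distance to each, sorted:
WP2: 2.7 km
WP3: 8.9 km
WP1: 37.3 km
WP4: 40.0 km
The fourth-nearest is WP4 at 40.0 km.

WP4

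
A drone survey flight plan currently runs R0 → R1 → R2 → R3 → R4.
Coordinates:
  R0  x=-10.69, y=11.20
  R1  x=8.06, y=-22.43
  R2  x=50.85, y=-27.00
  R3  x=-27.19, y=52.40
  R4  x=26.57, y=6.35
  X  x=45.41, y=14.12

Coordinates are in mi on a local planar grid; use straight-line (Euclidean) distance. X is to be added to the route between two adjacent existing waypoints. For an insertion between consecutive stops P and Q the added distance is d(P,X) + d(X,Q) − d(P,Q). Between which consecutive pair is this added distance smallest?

between R2 and R3

Added distance for inserting X between each consecutive pair:
R0–R1: 69.9 mi
R1–R2: 50.7 mi
R2–R3: 12.2 mi
R3–R4: 31.7 mi
Smallest added distance is 12.2 mi, inserting between R2 and R3.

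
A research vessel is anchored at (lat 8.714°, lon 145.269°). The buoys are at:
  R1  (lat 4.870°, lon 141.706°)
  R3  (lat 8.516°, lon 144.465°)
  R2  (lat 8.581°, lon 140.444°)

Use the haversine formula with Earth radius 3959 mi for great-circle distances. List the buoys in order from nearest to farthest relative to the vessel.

Distance from the vessel at (lat 8.714°, lon 145.269°) to each:
R3 (lat 8.516°, lon 144.465°): 56.6 mi
R2 (lat 8.581°, lon 140.444°): 329.7 mi
R1 (lat 4.870°, lon 141.706°): 361.0 mi

R3, R2, R1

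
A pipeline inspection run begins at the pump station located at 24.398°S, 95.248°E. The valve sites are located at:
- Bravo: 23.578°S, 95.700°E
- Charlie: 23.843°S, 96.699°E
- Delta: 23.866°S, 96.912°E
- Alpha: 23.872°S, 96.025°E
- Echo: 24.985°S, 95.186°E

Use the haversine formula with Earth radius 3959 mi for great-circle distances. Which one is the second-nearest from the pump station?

Distance to each, sorted:
Echo: 40.7 mi
Alpha: 61.0 mi
Bravo: 63.4 mi
Charlie: 99.2 mi
Delta: 111.2 mi
The second-nearest is Alpha at 61.0 mi.

Alpha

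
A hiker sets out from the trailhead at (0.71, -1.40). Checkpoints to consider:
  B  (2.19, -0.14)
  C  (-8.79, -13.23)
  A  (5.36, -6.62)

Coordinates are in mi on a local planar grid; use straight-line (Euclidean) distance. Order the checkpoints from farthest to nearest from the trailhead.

Distances from the trailhead:
C (-8.79, -13.23): 15.2 mi
A (5.36, -6.62): 7.0 mi
B (2.19, -0.14): 1.9 mi

C, A, B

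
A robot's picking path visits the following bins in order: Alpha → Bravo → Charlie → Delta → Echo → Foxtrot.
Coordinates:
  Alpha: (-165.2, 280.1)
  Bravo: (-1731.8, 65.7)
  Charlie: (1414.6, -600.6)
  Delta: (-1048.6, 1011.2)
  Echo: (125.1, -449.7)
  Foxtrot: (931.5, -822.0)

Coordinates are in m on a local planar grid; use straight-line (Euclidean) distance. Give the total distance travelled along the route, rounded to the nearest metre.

10503 m

Leg distances:
Alpha→Bravo: 1581.2 m  (cumulative 1581.2 m)
Bravo→Charlie: 3216.2 m  (cumulative 4797.4 m)
Charlie→Delta: 2943.7 m  (cumulative 7741.1 m)
Delta→Echo: 1874.0 m  (cumulative 9615.0 m)
Echo→Foxtrot: 888.2 m  (cumulative 10503.2 m)
Total route length ≈ 10503 m.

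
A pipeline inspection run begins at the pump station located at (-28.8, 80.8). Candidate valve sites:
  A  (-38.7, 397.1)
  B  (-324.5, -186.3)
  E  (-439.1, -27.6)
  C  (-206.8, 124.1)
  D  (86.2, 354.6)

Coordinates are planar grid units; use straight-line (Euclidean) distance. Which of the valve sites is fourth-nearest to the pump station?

Distance to each, sorted:
C: 183.2
D: 297.0
A: 316.5
B: 398.5
E: 424.4
The fourth-nearest is B at 398.5.

B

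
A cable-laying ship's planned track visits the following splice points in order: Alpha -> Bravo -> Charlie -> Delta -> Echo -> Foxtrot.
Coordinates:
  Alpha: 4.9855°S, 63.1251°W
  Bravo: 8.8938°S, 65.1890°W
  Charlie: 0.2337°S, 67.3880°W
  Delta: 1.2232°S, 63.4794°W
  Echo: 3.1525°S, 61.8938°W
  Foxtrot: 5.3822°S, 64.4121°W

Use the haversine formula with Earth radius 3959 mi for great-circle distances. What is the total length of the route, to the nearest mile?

Leg distances:
Alpha→Bravo: 304.9 mi  (cumulative 304.9 mi)
Bravo→Charlie: 617.2 mi  (cumulative 922.1 mi)
Charlie→Delta: 278.6 mi  (cumulative 1200.7 mi)
Delta→Echo: 172.5 mi  (cumulative 1373.2 mi)
Echo→Foxtrot: 232.0 mi  (cumulative 1605.2 mi)
Total route length ≈ 1605 mi.

1605 mi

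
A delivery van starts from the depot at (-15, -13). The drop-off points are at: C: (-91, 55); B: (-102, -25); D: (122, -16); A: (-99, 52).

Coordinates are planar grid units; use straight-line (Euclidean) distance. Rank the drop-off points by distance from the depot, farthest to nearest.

D, A, C, B

Distances from the depot:
D (122, -16): 137.0
A (-99, 52): 106.2
C (-91, 55): 102.0
B (-102, -25): 87.8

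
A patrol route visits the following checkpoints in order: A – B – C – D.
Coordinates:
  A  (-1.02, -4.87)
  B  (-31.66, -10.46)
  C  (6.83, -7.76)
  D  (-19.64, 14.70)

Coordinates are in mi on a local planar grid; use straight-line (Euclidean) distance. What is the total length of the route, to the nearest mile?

Leg distances:
A→B: 31.1 mi  (cumulative 31.1 mi)
B→C: 38.6 mi  (cumulative 69.7 mi)
C→D: 34.7 mi  (cumulative 104.4 mi)
Total route length ≈ 104 mi.

104 mi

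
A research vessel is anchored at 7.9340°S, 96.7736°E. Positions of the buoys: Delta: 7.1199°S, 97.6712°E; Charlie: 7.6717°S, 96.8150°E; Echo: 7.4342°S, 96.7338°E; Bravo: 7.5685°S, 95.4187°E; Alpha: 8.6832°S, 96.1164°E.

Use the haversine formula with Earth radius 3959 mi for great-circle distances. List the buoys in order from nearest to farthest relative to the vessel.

Distances from the vessel:
Charlie 7.6717°S, 96.8150°E: 18.3 mi
Echo 7.4342°S, 96.7338°E: 34.6 mi
Alpha 8.6832°S, 96.1164°E: 68.5 mi
Delta 7.1199°S, 97.6712°E: 83.3 mi
Bravo 7.5685°S, 95.4187°E: 96.1 mi

Charlie, Echo, Alpha, Delta, Bravo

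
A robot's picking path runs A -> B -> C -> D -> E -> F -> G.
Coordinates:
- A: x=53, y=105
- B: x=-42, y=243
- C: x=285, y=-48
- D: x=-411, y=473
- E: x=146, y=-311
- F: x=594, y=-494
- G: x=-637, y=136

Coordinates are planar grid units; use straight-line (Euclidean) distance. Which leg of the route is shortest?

A–B

Leg distances:
A→B: 167.5
B→C: 437.7
C→D: 869.4
D→E: 961.7
E→F: 483.9
F→G: 1382.8
The shortest leg is A–B at 167.5.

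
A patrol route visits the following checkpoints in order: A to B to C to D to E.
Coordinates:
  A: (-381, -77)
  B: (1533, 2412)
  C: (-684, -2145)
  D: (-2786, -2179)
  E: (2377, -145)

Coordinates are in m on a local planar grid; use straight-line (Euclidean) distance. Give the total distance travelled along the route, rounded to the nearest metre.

Leg distances:
A→B: 3139.8 m  (cumulative 3139.8 m)
B→C: 5067.7 m  (cumulative 8207.5 m)
C→D: 2102.3 m  (cumulative 10309.8 m)
D→E: 5549.2 m  (cumulative 15859.0 m)
Total route length ≈ 15859 m.

15859 m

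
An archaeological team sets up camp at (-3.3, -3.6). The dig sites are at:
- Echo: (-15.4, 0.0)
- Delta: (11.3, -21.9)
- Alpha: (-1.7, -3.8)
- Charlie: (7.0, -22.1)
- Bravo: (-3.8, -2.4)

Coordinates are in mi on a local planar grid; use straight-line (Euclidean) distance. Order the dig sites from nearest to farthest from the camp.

Bravo, Alpha, Echo, Charlie, Delta

Distances from the camp:
Bravo (-3.8, -2.4): 1.3 mi
Alpha (-1.7, -3.8): 1.6 mi
Echo (-15.4, 0.0): 12.6 mi
Charlie (7.0, -22.1): 21.2 mi
Delta (11.3, -21.9): 23.4 mi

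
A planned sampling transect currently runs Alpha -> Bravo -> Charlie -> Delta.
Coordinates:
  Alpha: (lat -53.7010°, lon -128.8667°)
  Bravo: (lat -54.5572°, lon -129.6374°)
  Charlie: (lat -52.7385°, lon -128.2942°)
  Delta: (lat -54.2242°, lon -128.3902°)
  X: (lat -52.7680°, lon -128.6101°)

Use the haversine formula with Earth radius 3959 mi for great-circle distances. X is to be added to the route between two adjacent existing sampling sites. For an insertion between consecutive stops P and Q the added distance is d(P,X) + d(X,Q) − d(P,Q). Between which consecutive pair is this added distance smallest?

Added distance for inserting X between each consecutive pair:
Alpha–Bravo: 129.0 mi
Bravo–Charlie: 6.8 mi
Charlie–Delta: 11.7 mi
Smallest added distance is 6.8 mi, inserting between Bravo and Charlie.

between Bravo and Charlie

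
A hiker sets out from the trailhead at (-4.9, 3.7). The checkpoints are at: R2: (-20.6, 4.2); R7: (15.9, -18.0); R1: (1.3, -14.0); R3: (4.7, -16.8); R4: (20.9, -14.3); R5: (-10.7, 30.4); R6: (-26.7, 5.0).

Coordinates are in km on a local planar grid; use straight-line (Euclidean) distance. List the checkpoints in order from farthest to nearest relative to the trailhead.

R4, R7, R5, R3, R6, R1, R2

Distances from the trailhead:
R4 (20.9, -14.3): 31.5 km
R7 (15.9, -18.0): 30.1 km
R5 (-10.7, 30.4): 27.3 km
R3 (4.7, -16.8): 22.6 km
R6 (-26.7, 5.0): 21.8 km
R1 (1.3, -14.0): 18.8 km
R2 (-20.6, 4.2): 15.7 km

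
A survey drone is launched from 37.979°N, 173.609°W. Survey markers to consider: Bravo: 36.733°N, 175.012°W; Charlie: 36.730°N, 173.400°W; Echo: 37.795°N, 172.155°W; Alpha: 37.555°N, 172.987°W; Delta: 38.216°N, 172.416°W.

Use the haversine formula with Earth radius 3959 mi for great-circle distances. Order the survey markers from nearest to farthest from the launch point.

Distance from the launch point at 37.979°N, 173.609°W to each:
Alpha 37.555°N, 172.987°W: 44.9 mi
Delta 38.216°N, 172.416°W: 66.9 mi
Echo 37.795°N, 172.155°W: 80.3 mi
Charlie 36.730°N, 173.400°W: 87.1 mi
Bravo 36.733°N, 175.012°W: 115.5 mi

Alpha, Delta, Echo, Charlie, Bravo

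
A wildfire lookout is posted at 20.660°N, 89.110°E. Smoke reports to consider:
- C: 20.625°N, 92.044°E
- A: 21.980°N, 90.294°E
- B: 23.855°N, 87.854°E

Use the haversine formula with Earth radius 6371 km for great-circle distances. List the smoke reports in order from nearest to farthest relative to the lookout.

Distance from the lookout at 20.660°N, 89.110°E to each:
A 21.980°N, 90.294°E: 191.3 km
C 20.625°N, 92.044°E: 305.3 km
B 23.855°N, 87.854°E: 378.0 km

A, C, B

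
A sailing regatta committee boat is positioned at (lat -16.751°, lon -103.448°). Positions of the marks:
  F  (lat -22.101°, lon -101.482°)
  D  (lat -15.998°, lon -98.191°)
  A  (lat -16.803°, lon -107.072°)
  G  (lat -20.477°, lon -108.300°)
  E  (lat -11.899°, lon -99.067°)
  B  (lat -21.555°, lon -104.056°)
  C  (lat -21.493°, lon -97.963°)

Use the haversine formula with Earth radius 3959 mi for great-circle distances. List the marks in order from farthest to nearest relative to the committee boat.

C, E, G, F, D, B, A

Distance from the committee boat at (lat -16.751°, lon -103.448°) to each:
C (lat -21.493°, lon -97.963°): 485.3 mi
E (lat -11.899°, lon -99.067°): 445.4 mi
G (lat -20.477°, lon -108.300°): 408.9 mi
F (lat -22.101°, lon -101.482°): 391.2 mi
D (lat -15.998°, lon -98.191°): 352.4 mi
B (lat -21.555°, lon -104.056°): 334.3 mi
A (lat -16.803°, lon -107.072°): 239.8 mi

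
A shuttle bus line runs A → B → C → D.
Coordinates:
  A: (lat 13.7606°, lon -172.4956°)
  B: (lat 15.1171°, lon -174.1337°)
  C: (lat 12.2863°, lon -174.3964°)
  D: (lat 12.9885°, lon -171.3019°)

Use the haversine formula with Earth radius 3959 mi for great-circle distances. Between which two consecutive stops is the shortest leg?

A–B

Leg distances:
A→B: 144.2 mi
B→C: 196.4 mi
C→D: 214.2 mi
The shortest leg is A–B at 144.2 mi.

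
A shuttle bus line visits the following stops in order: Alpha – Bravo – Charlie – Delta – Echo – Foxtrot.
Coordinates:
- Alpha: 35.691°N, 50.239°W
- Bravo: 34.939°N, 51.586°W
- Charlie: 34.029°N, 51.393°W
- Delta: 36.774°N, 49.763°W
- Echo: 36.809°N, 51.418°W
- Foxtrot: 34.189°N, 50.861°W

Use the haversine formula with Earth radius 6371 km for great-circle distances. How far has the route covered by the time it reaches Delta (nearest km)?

Leg distances:
Alpha→Bravo: 148.1 km  (cumulative 148.1 km)
Bravo→Charlie: 102.7 km  (cumulative 250.8 km)
Charlie→Delta: 339.1 km  (cumulative 589.9 km)
Cumulative distance at Delta ≈ 590 km.

590 km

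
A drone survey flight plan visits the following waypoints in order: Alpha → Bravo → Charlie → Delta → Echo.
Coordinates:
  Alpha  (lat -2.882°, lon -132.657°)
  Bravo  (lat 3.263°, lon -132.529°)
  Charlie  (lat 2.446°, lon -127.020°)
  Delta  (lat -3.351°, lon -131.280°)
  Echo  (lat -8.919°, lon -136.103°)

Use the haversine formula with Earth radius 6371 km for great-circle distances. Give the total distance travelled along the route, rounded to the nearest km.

2919 km

Leg distances:
Alpha→Bravo: 683.4 km  (cumulative 683.4 km)
Bravo→Charlie: 618.5 km  (cumulative 1302.0 km)
Charlie→Delta: 799.8 km  (cumulative 2101.8 km)
Delta→Echo: 817.0 km  (cumulative 2918.7 km)
Total route length ≈ 2919 km.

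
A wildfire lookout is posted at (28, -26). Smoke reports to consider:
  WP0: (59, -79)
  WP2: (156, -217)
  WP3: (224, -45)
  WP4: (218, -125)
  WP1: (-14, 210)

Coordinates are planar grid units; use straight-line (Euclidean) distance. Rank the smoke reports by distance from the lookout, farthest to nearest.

Distance from the lookout at (28, -26) to each:
WP1 (-14, 210): 239.7
WP2 (156, -217): 229.9
WP4 (218, -125): 214.2
WP3 (224, -45): 196.9
WP0 (59, -79): 61.4

WP1, WP2, WP4, WP3, WP0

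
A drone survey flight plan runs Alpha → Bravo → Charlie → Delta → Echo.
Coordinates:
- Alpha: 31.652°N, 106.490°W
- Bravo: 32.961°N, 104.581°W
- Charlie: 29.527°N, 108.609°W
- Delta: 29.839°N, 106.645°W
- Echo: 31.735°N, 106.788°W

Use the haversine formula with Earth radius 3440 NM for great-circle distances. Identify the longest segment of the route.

Bravo–Charlie

Leg distances:
Alpha→Bravo: 124.7 NM
Bravo→Charlie: 291.9 NM
Charlie→Delta: 104.1 NM
Delta→Echo: 114.1 NM
The longest leg is Bravo–Charlie at 291.9 NM.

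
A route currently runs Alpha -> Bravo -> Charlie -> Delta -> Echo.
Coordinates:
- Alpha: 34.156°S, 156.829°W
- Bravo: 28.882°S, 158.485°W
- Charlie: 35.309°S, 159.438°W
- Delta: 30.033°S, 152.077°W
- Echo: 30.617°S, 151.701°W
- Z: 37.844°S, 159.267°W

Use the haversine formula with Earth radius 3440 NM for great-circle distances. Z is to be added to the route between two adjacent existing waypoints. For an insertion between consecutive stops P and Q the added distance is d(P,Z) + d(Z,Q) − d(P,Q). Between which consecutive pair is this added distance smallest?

Added distance for inserting Z between each consecutive pair:
Alpha–Bravo: 462.8 NM
Bravo–Charlie: 303.0 NM
Charlie–Delta: 253.7 NM
Delta–Echo: 1122.9 NM
Smallest added distance is 253.7 NM, inserting between Charlie and Delta.

between Charlie and Delta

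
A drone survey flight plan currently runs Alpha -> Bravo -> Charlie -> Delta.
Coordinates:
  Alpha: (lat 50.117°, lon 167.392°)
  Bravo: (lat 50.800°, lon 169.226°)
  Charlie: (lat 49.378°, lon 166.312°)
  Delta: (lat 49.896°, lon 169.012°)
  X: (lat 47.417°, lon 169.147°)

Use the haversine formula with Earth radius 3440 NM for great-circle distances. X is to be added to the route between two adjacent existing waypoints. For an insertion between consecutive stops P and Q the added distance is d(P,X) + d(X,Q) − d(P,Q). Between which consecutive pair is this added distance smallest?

between Charlie and Delta

Added distance for inserting X between each consecutive pair:
Alpha–Bravo: 298.3 NM
Bravo–Charlie: 225.3 NM
Charlie–Delta: 202.6 NM
Smallest added distance is 202.6 NM, inserting between Charlie and Delta.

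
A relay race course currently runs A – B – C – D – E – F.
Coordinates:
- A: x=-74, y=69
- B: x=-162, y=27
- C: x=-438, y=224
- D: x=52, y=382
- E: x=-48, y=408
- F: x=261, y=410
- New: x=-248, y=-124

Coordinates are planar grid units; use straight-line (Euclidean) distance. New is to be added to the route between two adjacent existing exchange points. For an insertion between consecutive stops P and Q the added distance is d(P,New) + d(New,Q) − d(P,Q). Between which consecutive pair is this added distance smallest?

between B and C

Added distance for inserting New between each consecutive pair:
A–B: 336.1
B–C: 231.2
C–D: 469.9
D–E: 1053.3
E–F: 997.1
Smallest added distance is 231.2, inserting between B and C.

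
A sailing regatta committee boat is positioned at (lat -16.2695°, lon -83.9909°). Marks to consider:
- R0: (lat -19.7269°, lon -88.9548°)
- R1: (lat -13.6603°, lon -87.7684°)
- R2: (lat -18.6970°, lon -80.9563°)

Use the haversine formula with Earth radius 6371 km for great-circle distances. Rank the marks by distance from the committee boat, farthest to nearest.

R0, R1, R2

Distances from the committee boat:
R0 (lat -19.7269°, lon -88.9548°): 650.6 km
R1 (lat -13.6603°, lon -87.7684°): 498.8 km
R2 (lat -18.6970°, lon -80.9563°): 420.0 km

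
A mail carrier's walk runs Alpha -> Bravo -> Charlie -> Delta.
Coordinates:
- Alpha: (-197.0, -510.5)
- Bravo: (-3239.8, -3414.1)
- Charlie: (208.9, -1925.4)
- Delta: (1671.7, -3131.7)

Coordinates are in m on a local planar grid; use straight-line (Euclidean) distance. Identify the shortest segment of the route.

Leg distances:
Alpha→Bravo: 4205.9 m
Bravo→Charlie: 3756.3 m
Charlie→Delta: 1896.0 m
The shortest leg is Charlie–Delta at 1896.0 m.

Charlie–Delta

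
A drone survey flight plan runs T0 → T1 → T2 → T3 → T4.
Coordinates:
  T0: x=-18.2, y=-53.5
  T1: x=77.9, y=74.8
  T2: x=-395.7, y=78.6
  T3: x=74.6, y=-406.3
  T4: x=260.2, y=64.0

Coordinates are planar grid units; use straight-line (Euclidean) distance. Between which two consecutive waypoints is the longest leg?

Leg distances:
T0→T1: 160.3
T1→T2: 473.6
T2→T3: 675.5
T3→T4: 505.6
The longest leg is T2–T3 at 675.5.

T2–T3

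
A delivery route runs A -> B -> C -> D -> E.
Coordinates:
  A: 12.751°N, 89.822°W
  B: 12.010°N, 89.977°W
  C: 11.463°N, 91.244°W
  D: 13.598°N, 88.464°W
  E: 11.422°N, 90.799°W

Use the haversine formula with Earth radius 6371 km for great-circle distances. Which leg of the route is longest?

Leg distances:
A→B: 84.1 km
B→C: 150.8 km
C→D: 383.9 km
D→E: 350.4 km
The longest leg is C–D at 383.9 km.

C–D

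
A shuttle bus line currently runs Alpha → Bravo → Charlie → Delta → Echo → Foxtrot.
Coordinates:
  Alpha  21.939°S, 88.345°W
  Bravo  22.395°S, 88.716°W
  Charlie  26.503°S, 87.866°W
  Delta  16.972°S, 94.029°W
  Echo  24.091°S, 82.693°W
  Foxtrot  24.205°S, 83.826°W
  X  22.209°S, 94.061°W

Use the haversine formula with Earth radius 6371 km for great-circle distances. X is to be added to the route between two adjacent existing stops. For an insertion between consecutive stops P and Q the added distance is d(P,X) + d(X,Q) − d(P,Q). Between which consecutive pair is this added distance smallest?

between Charlie and Delta

Added distance for inserting X between each consecutive pair:
Alpha–Bravo: 1076.5 km
Bravo–Charlie: 873.7 km
Charlie–Delta: 134.9 km
Delta–Echo: 342.7 km
Echo–Foxtrot: 2133.9 km
Smallest added distance is 134.9 km, inserting between Charlie and Delta.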